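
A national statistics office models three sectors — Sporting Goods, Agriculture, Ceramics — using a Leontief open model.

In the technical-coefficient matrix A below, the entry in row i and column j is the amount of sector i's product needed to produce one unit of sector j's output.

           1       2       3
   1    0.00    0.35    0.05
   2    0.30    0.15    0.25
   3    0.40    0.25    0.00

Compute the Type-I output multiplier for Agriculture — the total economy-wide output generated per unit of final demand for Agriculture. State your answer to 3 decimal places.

I − A =
  [   1.00    -0.35    -0.05]
  [  -0.30     0.85    -0.25]
  [  -0.40    -0.25     1.00]
Cofactors of I−A, C_ij = (−1)^(i+j)·(minor ij) (rows/columns in the sector order above):
  C_11 = (0.85)(1.00) − (-0.25)(-0.25) = 0.7875
  C_12 = −[(-0.30)(1.00) − (-0.25)(-0.40)] = 0.4000
  C_13 = (-0.30)(-0.25) − (0.85)(-0.40) = 0.4150
  C_21 = −[(-0.35)(1.00) − (-0.05)(-0.25)] = 0.3625
  C_22 = (1.00)(1.00) − (-0.05)(-0.40) = 0.9800
  C_23 = −[(1.00)(-0.25) − (-0.35)(-0.40)] = 0.3900
  C_31 = (-0.35)(-0.25) − (-0.05)(0.85) = 0.1300
  C_32 = −[(1.00)(-0.25) − (-0.05)(-0.30)] = 0.2650
  C_33 = (1.00)(0.85) − (-0.35)(-0.30) = 0.7450
det(I−A) = Σ_j (I−A)_1j·C_1j = (1.00)(0.7875) + (-0.35)(0.4000) + (-0.05)(0.4150) = 0.62675
adj(I−A) = Cᵀ =
  [ 0.7875   0.3625   0.1300]
  [ 0.4000   0.9800   0.2650]
  [ 0.4150   0.3900   0.7450]
(I − A)⁻¹ = adj(I−A) / det(I−A) ≈
  [   1.2565     0.5784     0.2074]
  [   0.6382     1.5636     0.4228]
  [   0.6621     0.6223     1.1887]
The output multiplier for sector j is the column-j sum of the Leontief inverse (I − A)⁻¹ = adj(I−A) / det(I−A).
Column 2 of adj(I−A): (0.3625, 0.9800, 0.3900); det(I−A) = 0.62675.
m_2 = (0.3625 + 0.9800 + 0.3900) / 0.62675 = 1.7325 / 0.62675 ≈ 2.764.

m_2 = 2.764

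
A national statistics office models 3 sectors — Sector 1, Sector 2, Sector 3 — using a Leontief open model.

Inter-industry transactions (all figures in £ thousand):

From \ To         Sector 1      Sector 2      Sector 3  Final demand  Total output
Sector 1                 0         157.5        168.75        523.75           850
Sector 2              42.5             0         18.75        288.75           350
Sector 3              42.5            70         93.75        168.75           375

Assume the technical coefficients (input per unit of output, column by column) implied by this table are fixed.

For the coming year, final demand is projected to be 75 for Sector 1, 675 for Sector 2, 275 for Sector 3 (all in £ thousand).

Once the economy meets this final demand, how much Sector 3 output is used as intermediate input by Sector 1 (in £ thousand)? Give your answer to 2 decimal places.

z_31 = 34.10

Technical coefficients a_ij = z_ij / X_j:
  a_11 = 0/850 = 0.00, a_21 = 42.5/850 = 0.05, a_31 = 42.5/850 = 0.05
  a_12 = 157.5/350 = 0.45, a_22 = 0/350 = 0.00, a_32 = 70/350 = 0.20
  a_13 = 168.75/375 = 0.45, a_23 = 18.75/375 = 0.05, a_33 = 93.75/375 = 0.25
I − A =
  [   1.00    -0.45    -0.45]
  [  -0.05     1.00    -0.05]
  [  -0.05    -0.20     0.75]
Cofactors of I−A, C_ij = (−1)^(i+j)·(minor ij) (rows/columns in the sector order above):
  C_11 = (1.00)(0.75) − (-0.05)(-0.20) = 0.7400
  C_12 = −[(-0.05)(0.75) − (-0.05)(-0.05)] = 0.0400
  C_13 = (-0.05)(-0.20) − (1.00)(-0.05) = 0.0600
  C_21 = −[(-0.45)(0.75) − (-0.45)(-0.20)] = 0.4275
  C_22 = (1.00)(0.75) − (-0.45)(-0.05) = 0.7275
  C_23 = −[(1.00)(-0.20) − (-0.45)(-0.05)] = 0.2225
  C_31 = (-0.45)(-0.05) − (-0.45)(1.00) = 0.4725
  C_32 = −[(1.00)(-0.05) − (-0.45)(-0.05)] = 0.0725
  C_33 = (1.00)(1.00) − (-0.45)(-0.05) = 0.9775
det(I−A) = Σ_j (I−A)_1j·C_1j = (1.00)(0.7400) + (-0.45)(0.0400) + (-0.45)(0.0600) = 0.6950
adj(I−A) = Cᵀ =
  [ 0.7400   0.4275   0.4725]
  [ 0.0400   0.7275   0.0725]
  [ 0.0600   0.2225   0.9775]
(I − A)⁻¹ = adj(I−A) / det(I−A) ≈
  [   1.0647     0.6151     0.6799]
  [   0.0576     1.0468     0.1043]
  [   0.0863     0.3201     1.4065]
First solve x = (I − A)⁻¹ d = adj(I−A)·d / det(I−A); in particular x_1 = (0.7400·75 + 0.4275·675 + 0.4725·275) / 0.6950 = 474.00 / 0.6950 ≈ 682.0144.
Intermediate flow from 3 to 1: z_31 = a_31 · x_1 = 0.05 × 474.00 / 0.6950 = 23.70 / 0.6950 ≈ 34.10.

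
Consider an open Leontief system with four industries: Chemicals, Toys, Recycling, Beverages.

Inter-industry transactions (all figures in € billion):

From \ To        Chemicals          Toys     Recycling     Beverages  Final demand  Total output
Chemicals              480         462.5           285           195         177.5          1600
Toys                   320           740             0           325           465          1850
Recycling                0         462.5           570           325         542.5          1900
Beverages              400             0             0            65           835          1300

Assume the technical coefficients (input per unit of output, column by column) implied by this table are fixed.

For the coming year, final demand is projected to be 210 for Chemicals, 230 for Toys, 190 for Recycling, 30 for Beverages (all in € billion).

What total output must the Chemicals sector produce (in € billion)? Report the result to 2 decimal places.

Technical coefficients a_ij = z_ij / X_j:
  a_CC = 480/1600 = 0.30, a_TC = 320/1600 = 0.20, a_RC = 0/1600 = 0.00, a_BC = 400/1600 = 0.25
  a_CT = 462.5/1850 = 0.25, a_TT = 740/1850 = 0.40, a_RT = 462.5/1850 = 0.25, a_BT = 0/1850 = 0.00
  a_CR = 285/1900 = 0.15, a_TR = 0/1900 = 0.00, a_RR = 570/1900 = 0.30, a_BR = 0/1900 = 0.00
  a_CB = 195/1300 = 0.15, a_TB = 325/1300 = 0.25, a_RB = 325/1300 = 0.25, a_BB = 65/1300 = 0.05
I − A =
  [   0.70    -0.25    -0.15    -0.15]
  [  -0.20     0.60     0.00    -0.25]
  [   0.00    -0.25     0.70    -0.25]
  [  -0.25     0.00     0.00     0.95]
Compute the cofactors C_ij = (−1)^(i+j)·(3×3 minor ij) of I−A; the adjugate is their transpose:
adj(I−A) = Cᵀ =
  [ 0.399000   0.201875   0.085500   0.138625]
  [ 0.176750   0.429875   0.037875   0.151000]
  [ 0.100625   0.172500   0.313375   0.143750]
  [ 0.105000   0.053125   0.022500   0.251500]
det(I−A) = Σ_j (I−A)_1j·C_1j = (0.70)(0.399000) + (-0.25)(0.176750) + (-0.15)(0.100625) + (-0.15)(0.105000) = 0.20426875
(I − A)⁻¹ = adj(I−A) / det(I−A) ≈
  [   1.9533     0.9883     0.4186     0.6786]
  [   0.8653     2.1045     0.1854     0.7392]
  [   0.4926     0.8445     1.5341     0.7037]
  [   0.5140     0.2601     0.1101     1.2312]
x = (I − A)⁻¹ d = adj(I−A)·d / det(I−A), with det(I−A) = 0.20426875:
  x_C = (0.399000·210 + 0.201875·230 + 0.085500·190 + 0.138625·30) / 0.20426875 = 150.625 / 0.20426875 ≈ 737.39
  x_T = (0.176750·210 + 0.429875·230 + 0.037875·190 + 0.151000·30) / 0.20426875 = 147.715 / 0.20426875 ≈ 723.14
  x_R = (0.100625·210 + 0.172500·230 + 0.313375·190 + 0.143750·30) / 0.20426875 = 124.66 / 0.20426875 ≈ 610.27
  x_B = (0.105000·210 + 0.053125·230 + 0.022500·190 + 0.251500·30) / 0.20426875 = 46.08875 / 0.20426875 ≈ 225.63

x_C = 737.39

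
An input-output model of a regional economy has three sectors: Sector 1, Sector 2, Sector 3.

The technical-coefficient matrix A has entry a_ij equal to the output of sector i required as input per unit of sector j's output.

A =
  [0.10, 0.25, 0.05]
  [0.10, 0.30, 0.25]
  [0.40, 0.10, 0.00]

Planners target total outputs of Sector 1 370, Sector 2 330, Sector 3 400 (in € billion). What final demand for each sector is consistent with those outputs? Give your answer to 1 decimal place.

d_1 = 230.5, d_2 = 94.0, d_3 = 219.0

I − A =
  [   0.90    -0.25    -0.05]
  [  -0.10     0.70    -0.25]
  [  -0.40    -0.10     1.00]
d = (I − A) x:
  d_1 = (+0.90)·370 + (-0.25)·330 + (-0.05)·400 = 230.5
  d_2 = (-0.10)·370 + (+0.70)·330 + (-0.25)·400 = 94.0
  d_3 = (-0.40)·370 + (-0.10)·330 + (+1.00)·400 = 219.0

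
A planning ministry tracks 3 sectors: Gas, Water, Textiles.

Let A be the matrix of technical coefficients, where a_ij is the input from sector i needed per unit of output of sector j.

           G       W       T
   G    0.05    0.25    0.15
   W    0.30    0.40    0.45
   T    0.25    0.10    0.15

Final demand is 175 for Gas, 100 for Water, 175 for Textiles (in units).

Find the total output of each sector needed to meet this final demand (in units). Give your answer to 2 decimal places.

x_G = 432.25, x_W = 693.77, x_T = 414.63

I − A =
  [   0.95    -0.25    -0.15]
  [  -0.30     0.60    -0.45]
  [  -0.25    -0.10     0.85]
Cofactors of I−A, C_ij = (−1)^(i+j)·(minor ij) (rows/columns in the sector order above):
  C_11 = (0.60)(0.85) − (-0.45)(-0.10) = 0.4650
  C_12 = −[(-0.30)(0.85) − (-0.45)(-0.25)] = 0.3675
  C_13 = (-0.30)(-0.10) − (0.60)(-0.25) = 0.1800
  C_21 = −[(-0.25)(0.85) − (-0.15)(-0.10)] = 0.2275
  C_22 = (0.95)(0.85) − (-0.15)(-0.25) = 0.7700
  C_23 = −[(0.95)(-0.10) − (-0.25)(-0.25)] = 0.1575
  C_31 = (-0.25)(-0.45) − (-0.15)(0.60) = 0.2025
  C_32 = −[(0.95)(-0.45) − (-0.15)(-0.30)] = 0.4725
  C_33 = (0.95)(0.60) − (-0.25)(-0.30) = 0.4950
det(I−A) = Σ_j (I−A)_1j·C_1j = (0.95)(0.4650) + (-0.25)(0.3675) + (-0.15)(0.1800) = 0.322875
adj(I−A) = Cᵀ =
  [ 0.4650   0.2275   0.2025]
  [ 0.3675   0.7700   0.4725]
  [ 0.1800   0.1575   0.4950]
(I − A)⁻¹ = adj(I−A) / det(I−A) ≈
  [   1.4402     0.7046     0.6272]
  [   1.1382     2.3848     1.4634]
  [   0.5575     0.4878     1.5331]
x = (I − A)⁻¹ d = adj(I−A)·d / det(I−A), with det(I−A) = 0.322875:
  x_G = (0.4650·175 + 0.2275·100 + 0.2025·175) / 0.322875 = 139.5625 / 0.322875 ≈ 432.25
  x_W = (0.3675·175 + 0.7700·100 + 0.4725·175) / 0.322875 = 224.00 / 0.322875 ≈ 693.77
  x_T = (0.1800·175 + 0.1575·100 + 0.4950·175) / 0.322875 = 133.875 / 0.322875 ≈ 414.63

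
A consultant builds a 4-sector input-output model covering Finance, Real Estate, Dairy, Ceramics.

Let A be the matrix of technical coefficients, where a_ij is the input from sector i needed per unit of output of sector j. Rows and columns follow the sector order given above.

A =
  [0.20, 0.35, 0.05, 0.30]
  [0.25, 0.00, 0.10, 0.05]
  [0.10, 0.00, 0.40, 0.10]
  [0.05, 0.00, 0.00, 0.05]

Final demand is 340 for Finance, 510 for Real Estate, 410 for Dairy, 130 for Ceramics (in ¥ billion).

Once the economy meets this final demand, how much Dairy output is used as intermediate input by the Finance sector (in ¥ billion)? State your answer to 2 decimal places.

I − A =
  [   0.80    -0.35    -0.05    -0.30]
  [  -0.25     1.00    -0.10    -0.05]
  [  -0.10     0.00     0.60    -0.10]
  [  -0.05     0.00     0.00     0.95]
Compute the cofactors C_ij = (−1)^(i+j)·(3×3 minor ij) of I−A; the adjugate is their transpose:
adj(I−A) = Cᵀ =
  [ 0.57000   0.19950   0.08075   0.19900]
  [ 0.15400   0.44200   0.08650   0.08100]
  [ 0.10000   0.03500   0.66100   0.10300]
  [ 0.03000   0.01050   0.00425   0.41900]
det(I−A) = Σ_j (I−A)_1j·C_1j = (0.80)(0.57000) + (-0.35)(0.15400) + (-0.05)(0.10000) + (-0.30)(0.03000) = 0.3881
(I − A)⁻¹ = adj(I−A) / det(I−A) ≈
  [   1.4687     0.5140     0.2081     0.5128]
  [   0.3968     1.1389     0.2229     0.2087]
  [   0.2577     0.0902     1.7032     0.2654]
  [   0.0773     0.0271     0.0110     1.0796]
First solve x = (I − A)⁻¹ d = adj(I−A)·d / det(I−A); in particular x_F = (0.57000·340 + 0.19950·510 + 0.08075·410 + 0.19900·130) / 0.3881 = 354.5225 / 0.3881 ≈ 913.4823.
Intermediate flow from D to F: z_DF = a_DF · x_F = 0.10 × 354.5225 / 0.3881 = 35.45225 / 0.3881 ≈ 91.35.

z_DF = 91.35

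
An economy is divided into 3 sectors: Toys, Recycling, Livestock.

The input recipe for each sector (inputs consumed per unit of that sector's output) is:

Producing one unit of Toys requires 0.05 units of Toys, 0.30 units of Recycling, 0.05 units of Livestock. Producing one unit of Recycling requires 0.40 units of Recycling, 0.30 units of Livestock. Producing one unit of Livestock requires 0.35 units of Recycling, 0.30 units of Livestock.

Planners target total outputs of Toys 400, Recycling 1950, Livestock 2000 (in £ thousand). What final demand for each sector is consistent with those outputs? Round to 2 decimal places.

d_T = 380.00, d_R = 350.00, d_L = 795.00

I − A =
  [   0.95     0.00     0.00]
  [  -0.30     0.60    -0.35]
  [  -0.05    -0.30     0.70]
d = (I − A) x:
  d_T = (+0.95)·400 + (+0.00)·1950 + (+0.00)·2000 = 380.00
  d_R = (-0.30)·400 + (+0.60)·1950 + (-0.35)·2000 = 350.00
  d_L = (-0.05)·400 + (-0.30)·1950 + (+0.70)·2000 = 795.00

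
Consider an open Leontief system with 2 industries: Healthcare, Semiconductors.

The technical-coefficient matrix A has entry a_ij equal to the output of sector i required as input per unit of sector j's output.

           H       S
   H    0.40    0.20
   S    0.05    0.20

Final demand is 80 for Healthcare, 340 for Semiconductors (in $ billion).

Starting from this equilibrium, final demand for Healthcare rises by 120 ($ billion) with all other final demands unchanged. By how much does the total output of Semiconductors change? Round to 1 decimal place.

Δx_S = 12.8

I − A =
  [   0.60    -0.20]
  [  -0.05     0.80]
det(I−A) = (0.60)(0.80) − (-0.20)(-0.05) = 0.4700
adj(I−A) = [[0.80, 0.20], [0.05, 0.60]]
(I − A)⁻¹ = adj(I−A) / det(I−A) ≈
  [   1.7021     0.4255]
  [   0.1064     1.2766]
Δx = (I − A)⁻¹ Δd with Δd having +120 in the Healthcare component and 0 elsewhere.
So Δx_S = L_SH · (+120), where L_SH = adj(I−A)_SH / det(I−A) = 0.05 / 0.4700.
Δx_S = 0.05 × (+120) / 0.4700 = 6.00 / 0.4700 ≈ 12.8.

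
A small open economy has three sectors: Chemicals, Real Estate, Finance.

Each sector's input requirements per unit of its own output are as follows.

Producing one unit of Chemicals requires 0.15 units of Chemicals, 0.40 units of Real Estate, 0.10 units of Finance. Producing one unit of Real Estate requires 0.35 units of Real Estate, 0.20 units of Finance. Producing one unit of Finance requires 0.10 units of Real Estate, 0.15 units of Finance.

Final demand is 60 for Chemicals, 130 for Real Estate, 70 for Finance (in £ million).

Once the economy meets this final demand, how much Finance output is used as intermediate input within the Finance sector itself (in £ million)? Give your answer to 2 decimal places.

z_FF = 23.02

I − A =
  [   0.85     0.00     0.00]
  [  -0.40     0.65    -0.10]
  [  -0.10    -0.20     0.85]
Cofactors of I−A, C_ij = (−1)^(i+j)·(minor ij) (rows/columns in the sector order above):
  C_11 = (0.65)(0.85) − (-0.10)(-0.20) = 0.5325
  C_12 = −[(-0.40)(0.85) − (-0.10)(-0.10)] = 0.3500
  C_13 = (-0.40)(-0.20) − (0.65)(-0.10) = 0.1450
  C_21 = −[(0.00)(0.85) − (0.00)(-0.20)] = 0.0000
  C_22 = (0.85)(0.85) − (0.00)(-0.10) = 0.7225
  C_23 = −[(0.85)(-0.20) − (0.00)(-0.10)] = 0.1700
  C_31 = (0.00)(-0.10) − (0.00)(0.65) = 0.0000
  C_32 = −[(0.85)(-0.10) − (0.00)(-0.40)] = 0.0850
  C_33 = (0.85)(0.65) − (0.00)(-0.40) = 0.5525
det(I−A) = Σ_j (I−A)_1j·C_1j = (0.85)(0.5325) + (0.00)(0.3500) + (0.00)(0.1450) = 0.452625
adj(I−A) = Cᵀ =
  [ 0.5325   0.0000   0.0000]
  [ 0.3500   0.7225   0.0850]
  [ 0.1450   0.1700   0.5525]
(I − A)⁻¹ = adj(I−A) / det(I−A) ≈
  [   1.1765     0.0000     0.0000]
  [   0.7733     1.5962     0.1878]
  [   0.3204     0.3756     1.2207]
First solve x = (I − A)⁻¹ d = adj(I−A)·d / det(I−A); in particular x_F = (0.1450·60 + 0.1700·130 + 0.5525·70) / 0.452625 = 69.475 / 0.452625 ≈ 153.4935.
Intermediate flow from F to F: z_FF = a_FF · x_F = 0.15 × 69.475 / 0.452625 = 10.42125 / 0.452625 ≈ 23.02.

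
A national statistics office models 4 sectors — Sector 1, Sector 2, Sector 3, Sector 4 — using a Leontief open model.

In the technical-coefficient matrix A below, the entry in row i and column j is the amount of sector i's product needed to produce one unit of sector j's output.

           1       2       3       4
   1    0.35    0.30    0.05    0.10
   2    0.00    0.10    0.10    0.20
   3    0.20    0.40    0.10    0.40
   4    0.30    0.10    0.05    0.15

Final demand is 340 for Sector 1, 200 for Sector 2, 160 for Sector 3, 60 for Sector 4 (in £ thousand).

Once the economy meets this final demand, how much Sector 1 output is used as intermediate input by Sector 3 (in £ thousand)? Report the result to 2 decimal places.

z_13 = 37.47

I − A =
  [   0.65    -0.30    -0.05    -0.10]
  [   0.00     0.90    -0.10    -0.20]
  [  -0.20    -0.40     0.90    -0.40]
  [  -0.30    -0.10    -0.05     0.85]
Compute the cofactors C_ij = (−1)^(i+j)·(3×3 minor ij) of I−A; the adjugate is their transpose:
adj(I−A) = Cᵀ =
  [ 0.61050   0.25350   0.07125   0.16500]
  [ 0.08500   0.44175   0.06175   0.14300]
  [ 0.28100   0.32400   0.43925   0.31600]
  [ 0.24200   0.16050   0.05825   0.48550]
det(I−A) = Σ_j (I−A)_1j·C_1j = (0.65)(0.61050) + (-0.30)(0.08500) + (-0.05)(0.28100) + (-0.10)(0.24200) = 0.333075
(I − A)⁻¹ = adj(I−A) / det(I−A) ≈
  [   1.8329     0.7611     0.2139     0.4954]
  [   0.2552     1.3263     0.1854     0.4293]
  [   0.8437     0.9728     1.3188     0.9487]
  [   0.7266     0.4819     0.1749     1.4576]
First solve x = (I − A)⁻¹ d = adj(I−A)·d / det(I−A); in particular x_3 = (0.28100·340 + 0.32400·200 + 0.43925·160 + 0.31600·60) / 0.333075 = 249.58 / 0.333075 ≈ 749.3207.
Intermediate flow from 1 to 3: z_13 = a_13 · x_3 = 0.05 × 249.58 / 0.333075 = 12.479 / 0.333075 ≈ 37.47.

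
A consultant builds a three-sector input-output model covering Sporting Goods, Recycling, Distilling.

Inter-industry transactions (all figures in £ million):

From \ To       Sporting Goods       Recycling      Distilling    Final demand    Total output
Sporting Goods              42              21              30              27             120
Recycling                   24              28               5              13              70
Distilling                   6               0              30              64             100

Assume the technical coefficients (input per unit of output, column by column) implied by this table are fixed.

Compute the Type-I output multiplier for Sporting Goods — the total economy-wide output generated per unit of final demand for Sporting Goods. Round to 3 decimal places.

m_S = 2.678

Technical coefficients a_ij = z_ij / X_j:
  a_SS = 42/120 = 0.35, a_RS = 24/120 = 0.20, a_DS = 6/120 = 0.05
  a_SR = 21/70 = 0.30, a_RR = 28/70 = 0.40, a_DR = 0/70 = 0.00
  a_SD = 30/100 = 0.30, a_RD = 5/100 = 0.05, a_DD = 30/100 = 0.30
I − A =
  [   0.65    -0.30    -0.30]
  [  -0.20     0.60    -0.05]
  [  -0.05     0.00     0.70]
Cofactors of I−A, C_ij = (−1)^(i+j)·(minor ij) (rows/columns in the sector order above):
  C_11 = (0.60)(0.70) − (-0.05)(0.00) = 0.4200
  C_12 = −[(-0.20)(0.70) − (-0.05)(-0.05)] = 0.1425
  C_13 = (-0.20)(0.00) − (0.60)(-0.05) = 0.0300
  C_21 = −[(-0.30)(0.70) − (-0.30)(0.00)] = 0.2100
  C_22 = (0.65)(0.70) − (-0.30)(-0.05) = 0.4400
  C_23 = −[(0.65)(0.00) − (-0.30)(-0.05)] = 0.0150
  C_31 = (-0.30)(-0.05) − (-0.30)(0.60) = 0.1950
  C_32 = −[(0.65)(-0.05) − (-0.30)(-0.20)] = 0.0925
  C_33 = (0.65)(0.60) − (-0.30)(-0.20) = 0.3300
det(I−A) = Σ_j (I−A)_1j·C_1j = (0.65)(0.4200) + (-0.30)(0.1425) + (-0.30)(0.0300) = 0.22125
adj(I−A) = Cᵀ =
  [ 0.4200   0.2100   0.1950]
  [ 0.1425   0.4400   0.0925]
  [ 0.0300   0.0150   0.3300]
(I − A)⁻¹ = adj(I−A) / det(I−A) ≈
  [   1.8983     0.9492     0.8814]
  [   0.6441     1.9887     0.4181]
  [   0.1356     0.0678     1.4915]
The output multiplier for sector j is the column-j sum of the Leontief inverse (I − A)⁻¹ = adj(I−A) / det(I−A).
Column S of adj(I−A): (0.4200, 0.1425, 0.0300); det(I−A) = 0.22125.
m_S = (0.4200 + 0.1425 + 0.0300) / 0.22125 = 0.5925 / 0.22125 ≈ 2.678.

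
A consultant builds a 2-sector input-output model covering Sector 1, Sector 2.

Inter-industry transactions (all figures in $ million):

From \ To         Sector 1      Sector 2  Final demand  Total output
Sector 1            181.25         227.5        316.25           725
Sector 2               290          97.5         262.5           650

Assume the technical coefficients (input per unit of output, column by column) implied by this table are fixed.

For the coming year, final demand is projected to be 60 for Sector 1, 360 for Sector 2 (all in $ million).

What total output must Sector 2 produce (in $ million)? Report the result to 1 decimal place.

Technical coefficients a_ij = z_ij / X_j:
  a_11 = 181.25/725 = 0.25, a_21 = 290/725 = 0.40
  a_12 = 227.5/650 = 0.35, a_22 = 97.5/650 = 0.15
I − A =
  [   0.75    -0.35]
  [  -0.40     0.85]
det(I−A) = (0.75)(0.85) − (-0.35)(-0.40) = 0.4975
adj(I−A) = [[0.85, 0.35], [0.40, 0.75]]
(I − A)⁻¹ = adj(I−A) / det(I−A) ≈
  [   1.7085     0.7035]
  [   0.8040     1.5075]
x = (I − A)⁻¹ d = adj(I−A)·d / det(I−A), with det(I−A) = 0.4975:
  x_1 = (0.85·60 + 0.35·360) / 0.4975 = 177.00 / 0.4975 ≈ 355.8
  x_2 = (0.40·60 + 0.75·360) / 0.4975 = 294.00 / 0.4975 ≈ 591.0

x_2 = 591.0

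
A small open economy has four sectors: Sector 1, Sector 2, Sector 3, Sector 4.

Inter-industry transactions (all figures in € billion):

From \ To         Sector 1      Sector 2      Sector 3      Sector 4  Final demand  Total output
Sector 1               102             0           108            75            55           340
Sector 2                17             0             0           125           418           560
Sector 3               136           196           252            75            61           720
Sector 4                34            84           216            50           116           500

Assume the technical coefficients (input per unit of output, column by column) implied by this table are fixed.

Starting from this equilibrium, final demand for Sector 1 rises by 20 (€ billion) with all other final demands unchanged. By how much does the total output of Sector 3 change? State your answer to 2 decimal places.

Δx_3 = 30.19

Technical coefficients a_ij = z_ij / X_j:
  a_11 = 102/340 = 0.30, a_21 = 17/340 = 0.05, a_31 = 136/340 = 0.40, a_41 = 34/340 = 0.10
  a_12 = 0/560 = 0.00, a_22 = 0/560 = 0.00, a_32 = 196/560 = 0.35, a_42 = 84/560 = 0.15
  a_13 = 108/720 = 0.15, a_23 = 0/720 = 0.00, a_33 = 252/720 = 0.35, a_43 = 216/720 = 0.30
  a_14 = 75/500 = 0.15, a_24 = 125/500 = 0.25, a_34 = 75/500 = 0.15, a_44 = 50/500 = 0.10
I − A =
  [   0.70     0.00    -0.15    -0.15]
  [  -0.05     1.00     0.00    -0.25]
  [  -0.40    -0.35     0.65    -0.15]
  [  -0.10    -0.15    -0.30     0.90]
Compute the cofactors C_ij = (−1)^(i+j)·(3×3 minor ij) of I−A; the adjugate is their transpose:
adj(I−A) = Cᵀ =
  [ 0.489375   0.081000   0.174375   0.133125]
  [ 0.073250   0.294000   0.065250   0.104750]
  [ 0.385625   0.240000   0.587625   0.228875]
  [ 0.195125   0.138000   0.226125   0.392375]
det(I−A) = Σ_j (I−A)_1j·C_1j = (0.70)(0.489375) + (0.00)(0.073250) + (-0.15)(0.385625) + (-0.15)(0.195125) = 0.25545
(I − A)⁻¹ = adj(I−A) / det(I−A) ≈
  [   1.9157     0.3171     0.6826     0.5211]
  [   0.2867     1.1509     0.2554     0.4101]
  [   1.5096     0.9395     2.3004     0.8960]
  [   0.7638     0.5402     0.8852     1.5360]
Δx = (I − A)⁻¹ Δd with Δd having +20 in the Sector 1 component and 0 elsewhere.
So Δx_3 = L_31 · (+20), where L_31 = adj(I−A)_31 / det(I−A) = 0.385625 / 0.25545.
Δx_3 = 0.385625 × (+20) / 0.25545 = 7.7125 / 0.25545 ≈ 30.19.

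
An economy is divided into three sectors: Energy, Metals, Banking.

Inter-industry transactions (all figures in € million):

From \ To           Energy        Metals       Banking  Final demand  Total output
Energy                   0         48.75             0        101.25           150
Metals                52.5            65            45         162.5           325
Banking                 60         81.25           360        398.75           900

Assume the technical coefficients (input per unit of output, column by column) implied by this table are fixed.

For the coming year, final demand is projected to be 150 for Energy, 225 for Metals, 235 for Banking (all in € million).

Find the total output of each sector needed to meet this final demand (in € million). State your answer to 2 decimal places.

Technical coefficients a_ij = z_ij / X_j:
  a_EE = 0/150 = 0.00, a_ME = 52.5/150 = 0.35, a_BE = 60/150 = 0.40
  a_EM = 48.75/325 = 0.15, a_MM = 65/325 = 0.20, a_BM = 81.25/325 = 0.25
  a_EB = 0/900 = 0.00, a_MB = 45/900 = 0.05, a_BB = 360/900 = 0.40
I − A =
  [   1.00    -0.15     0.00]
  [  -0.35     0.80    -0.05]
  [  -0.40    -0.25     0.60]
Cofactors of I−A, C_ij = (−1)^(i+j)·(minor ij) (rows/columns in the sector order above):
  C_11 = (0.80)(0.60) − (-0.05)(-0.25) = 0.4675
  C_12 = −[(-0.35)(0.60) − (-0.05)(-0.40)] = 0.2300
  C_13 = (-0.35)(-0.25) − (0.80)(-0.40) = 0.4075
  C_21 = −[(-0.15)(0.60) − (0.00)(-0.25)] = 0.0900
  C_22 = (1.00)(0.60) − (0.00)(-0.40) = 0.6000
  C_23 = −[(1.00)(-0.25) − (-0.15)(-0.40)] = 0.3100
  C_31 = (-0.15)(-0.05) − (0.00)(0.80) = 0.0075
  C_32 = −[(1.00)(-0.05) − (0.00)(-0.35)] = 0.0500
  C_33 = (1.00)(0.80) − (-0.15)(-0.35) = 0.7475
det(I−A) = Σ_j (I−A)_1j·C_1j = (1.00)(0.4675) + (-0.15)(0.2300) + (0.00)(0.4075) = 0.4330
adj(I−A) = Cᵀ =
  [ 0.4675   0.0900   0.0075]
  [ 0.2300   0.6000   0.0500]
  [ 0.4075   0.3100   0.7475]
(I − A)⁻¹ = adj(I−A) / det(I−A) ≈
  [   1.0797     0.2079     0.0173]
  [   0.5312     1.3857     0.1155]
  [   0.9411     0.7159     1.7263]
x = (I − A)⁻¹ d = adj(I−A)·d / det(I−A), with det(I−A) = 0.4330:
  x_E = (0.4675·150 + 0.0900·225 + 0.0075·235) / 0.4330 = 92.1375 / 0.4330 ≈ 212.79
  x_M = (0.2300·150 + 0.6000·225 + 0.0500·235) / 0.4330 = 181.25 / 0.4330 ≈ 418.59
  x_B = (0.4075·150 + 0.3100·225 + 0.7475·235) / 0.4330 = 306.5375 / 0.4330 ≈ 707.94

x_E = 212.79, x_M = 418.59, x_B = 707.94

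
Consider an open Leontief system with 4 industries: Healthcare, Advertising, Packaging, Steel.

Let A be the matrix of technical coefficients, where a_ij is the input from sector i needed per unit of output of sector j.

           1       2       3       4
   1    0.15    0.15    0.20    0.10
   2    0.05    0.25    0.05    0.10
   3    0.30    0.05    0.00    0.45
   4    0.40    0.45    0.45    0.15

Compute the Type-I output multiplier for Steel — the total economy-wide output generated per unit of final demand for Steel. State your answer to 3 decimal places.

I − A =
  [   0.85    -0.15    -0.20    -0.10]
  [  -0.05     0.75    -0.05    -0.10]
  [  -0.30    -0.05     1.00    -0.45]
  [  -0.40    -0.45    -0.45     0.85]
Compute the cofactors C_ij = (−1)^(i+j)·(3×3 minor ij) of I−A; the adjugate is their transpose:
adj(I−A) = Cᵀ =
  [ 0.426125   0.193375   0.167625   0.161625]
  [ 0.107625   0.409875   0.091125   0.109125]
  [ 0.327000   0.285000   0.459000   0.315000]
  [ 0.430625   0.458875   0.370125   0.580125]
det(I−A) = Σ_j (I−A)_1j·C_1j = (0.85)(0.426125) + (-0.15)(0.107625) + (-0.20)(0.327000) + (-0.10)(0.430625) = 0.2376
(I − A)⁻¹ = adj(I−A) / det(I−A) ≈
  [   1.7935     0.8139     0.7055     0.6802]
  [   0.4530     1.7251     0.3835     0.4593]
  [   1.3763     1.1995     1.9318     1.3258]
  [   1.8124     1.9313     1.5578     2.4416]
The output multiplier for sector j is the column-j sum of the Leontief inverse (I − A)⁻¹ = adj(I−A) / det(I−A).
Column 4 of adj(I−A): (0.161625, 0.109125, 0.315000, 0.580125); det(I−A) = 0.2376.
m_4 = (0.161625 + 0.109125 + 0.315000 + 0.580125) / 0.2376 = 1.165875 / 0.2376 ≈ 4.907.

m_4 = 4.907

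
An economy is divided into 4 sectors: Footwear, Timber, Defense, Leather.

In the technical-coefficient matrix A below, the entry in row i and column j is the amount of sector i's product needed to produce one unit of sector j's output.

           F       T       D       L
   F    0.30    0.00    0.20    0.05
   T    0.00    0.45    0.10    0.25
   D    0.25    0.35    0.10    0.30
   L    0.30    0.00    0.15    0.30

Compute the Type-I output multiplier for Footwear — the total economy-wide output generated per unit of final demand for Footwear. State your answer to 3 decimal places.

m_F = 4.587

I − A =
  [   0.70     0.00    -0.20    -0.05]
  [   0.00     0.55    -0.10    -0.25]
  [  -0.25    -0.35     0.90    -0.30]
  [  -0.30     0.00    -0.15     0.70]
Compute the cofactors C_ij = (−1)^(i+j)·(3×3 minor ij) of I−A; the adjugate is their transpose:
adj(I−A) = Cᵀ =
  [ 0.284125   0.051625   0.081125   0.073500]
  [ 0.103375   0.341125   0.088750   0.167250]
  [ 0.172000   0.166250   0.261250   0.183625]
  [ 0.158625   0.057750   0.090750   0.294500]
det(I−A) = Σ_j (I−A)_1j·C_1j = (0.70)(0.284125) + (0.00)(0.103375) + (-0.20)(0.172000) + (-0.05)(0.158625) = 0.15655625
(I − A)⁻¹ = adj(I−A) / det(I−A) ≈
  [   1.8148     0.3298     0.5182     0.4695]
  [   0.6603     2.1789     0.5669     1.0683]
  [   1.0986     1.0619     1.6687     1.1729]
  [   1.0132     0.3689     0.5797     1.8811]
The output multiplier for sector j is the column-j sum of the Leontief inverse (I − A)⁻¹ = adj(I−A) / det(I−A).
Column F of adj(I−A): (0.284125, 0.103375, 0.172000, 0.158625); det(I−A) = 0.15655625.
m_F = (0.284125 + 0.103375 + 0.172000 + 0.158625) / 0.15655625 = 0.718125 / 0.15655625 ≈ 4.587.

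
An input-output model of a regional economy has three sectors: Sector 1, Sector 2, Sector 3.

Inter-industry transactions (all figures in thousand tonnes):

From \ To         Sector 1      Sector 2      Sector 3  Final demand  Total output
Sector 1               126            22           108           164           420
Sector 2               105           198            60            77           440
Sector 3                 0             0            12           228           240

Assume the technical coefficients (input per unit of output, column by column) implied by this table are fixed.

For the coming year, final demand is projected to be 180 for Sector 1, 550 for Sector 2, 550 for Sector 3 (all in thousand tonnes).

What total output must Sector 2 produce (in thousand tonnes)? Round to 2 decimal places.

Technical coefficients a_ij = z_ij / X_j:
  a_11 = 126/420 = 0.30, a_21 = 105/420 = 0.25, a_31 = 0/420 = 0.00
  a_12 = 22/440 = 0.05, a_22 = 198/440 = 0.45, a_32 = 0/440 = 0.00
  a_13 = 108/240 = 0.45, a_23 = 60/240 = 0.25, a_33 = 12/240 = 0.05
I − A =
  [   0.70    -0.05    -0.45]
  [  -0.25     0.55    -0.25]
  [   0.00     0.00     0.95]
Cofactors of I−A, C_ij = (−1)^(i+j)·(minor ij) (rows/columns in the sector order above):
  C_11 = (0.55)(0.95) − (-0.25)(0.00) = 0.5225
  C_12 = −[(-0.25)(0.95) − (-0.25)(0.00)] = 0.2375
  C_13 = (-0.25)(0.00) − (0.55)(0.00) = 0.0000
  C_21 = −[(-0.05)(0.95) − (-0.45)(0.00)] = 0.0475
  C_22 = (0.70)(0.95) − (-0.45)(0.00) = 0.6650
  C_23 = −[(0.70)(0.00) − (-0.05)(0.00)] = 0.0000
  C_31 = (-0.05)(-0.25) − (-0.45)(0.55) = 0.2600
  C_32 = −[(0.70)(-0.25) − (-0.45)(-0.25)] = 0.2875
  C_33 = (0.70)(0.55) − (-0.05)(-0.25) = 0.3725
det(I−A) = Σ_j (I−A)_1j·C_1j = (0.70)(0.5225) + (-0.05)(0.2375) + (-0.45)(0.0000) = 0.353875
adj(I−A) = Cᵀ =
  [ 0.5225   0.0475   0.2600]
  [ 0.2375   0.6650   0.2875]
  [ 0.0000   0.0000   0.3725]
(I − A)⁻¹ = adj(I−A) / det(I−A) ≈
  [   1.4765     0.1342     0.7347]
  [   0.6711     1.8792     0.8124]
  [   0.0000     0.0000     1.0526]
x = (I − A)⁻¹ d = adj(I−A)·d / det(I−A), with det(I−A) = 0.353875:
  x_1 = (0.5225·180 + 0.0475·550 + 0.2600·550) / 0.353875 = 263.175 / 0.353875 ≈ 743.69
  x_2 = (0.2375·180 + 0.6650·550 + 0.2875·550) / 0.353875 = 566.625 / 0.353875 ≈ 1601.20
  x_3 = (0.0000·180 + 0.0000·550 + 0.3725·550) / 0.353875 = 204.875 / 0.353875 ≈ 578.95

x_2 = 1601.20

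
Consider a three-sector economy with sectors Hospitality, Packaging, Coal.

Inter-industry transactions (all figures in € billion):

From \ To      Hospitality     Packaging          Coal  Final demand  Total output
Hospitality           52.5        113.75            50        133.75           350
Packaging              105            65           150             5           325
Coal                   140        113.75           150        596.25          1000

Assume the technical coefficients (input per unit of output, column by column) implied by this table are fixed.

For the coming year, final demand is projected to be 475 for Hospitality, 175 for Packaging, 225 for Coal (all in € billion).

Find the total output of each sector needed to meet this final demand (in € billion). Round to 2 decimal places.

x_H = 930.64, x_P = 758.01, x_C = 1014.77

Technical coefficients a_ij = z_ij / X_j:
  a_HH = 52.5/350 = 0.15, a_PH = 105/350 = 0.30, a_CH = 140/350 = 0.40
  a_HP = 113.75/325 = 0.35, a_PP = 65/325 = 0.20, a_CP = 113.75/325 = 0.35
  a_HC = 50/1000 = 0.05, a_PC = 150/1000 = 0.15, a_CC = 150/1000 = 0.15
I − A =
  [   0.85    -0.35    -0.05]
  [  -0.30     0.80    -0.15]
  [  -0.40    -0.35     0.85]
Cofactors of I−A, C_ij = (−1)^(i+j)·(minor ij) (rows/columns in the sector order above):
  C_11 = (0.80)(0.85) − (-0.15)(-0.35) = 0.6275
  C_12 = −[(-0.30)(0.85) − (-0.15)(-0.40)] = 0.3150
  C_13 = (-0.30)(-0.35) − (0.80)(-0.40) = 0.4250
  C_21 = −[(-0.35)(0.85) − (-0.05)(-0.35)] = 0.3150
  C_22 = (0.85)(0.85) − (-0.05)(-0.40) = 0.7025
  C_23 = −[(0.85)(-0.35) − (-0.35)(-0.40)] = 0.4375
  C_31 = (-0.35)(-0.15) − (-0.05)(0.80) = 0.0925
  C_32 = −[(0.85)(-0.15) − (-0.05)(-0.30)] = 0.1425
  C_33 = (0.85)(0.80) − (-0.35)(-0.30) = 0.5750
det(I−A) = Σ_j (I−A)_1j·C_1j = (0.85)(0.6275) + (-0.35)(0.3150) + (-0.05)(0.4250) = 0.401875
adj(I−A) = Cᵀ =
  [ 0.6275   0.3150   0.0925]
  [ 0.3150   0.7025   0.1425]
  [ 0.4250   0.4375   0.5750]
(I − A)⁻¹ = adj(I−A) / det(I−A) ≈
  [   1.5614     0.7838     0.2302]
  [   0.7838     1.7481     0.3546]
  [   1.0575     1.0886     1.4308]
x = (I − A)⁻¹ d = adj(I−A)·d / det(I−A), with det(I−A) = 0.401875:
  x_H = (0.6275·475 + 0.3150·175 + 0.0925·225) / 0.401875 = 374.00 / 0.401875 ≈ 930.64
  x_P = (0.3150·475 + 0.7025·175 + 0.1425·225) / 0.401875 = 304.625 / 0.401875 ≈ 758.01
  x_C = (0.4250·475 + 0.4375·175 + 0.5750·225) / 0.401875 = 407.8125 / 0.401875 ≈ 1014.77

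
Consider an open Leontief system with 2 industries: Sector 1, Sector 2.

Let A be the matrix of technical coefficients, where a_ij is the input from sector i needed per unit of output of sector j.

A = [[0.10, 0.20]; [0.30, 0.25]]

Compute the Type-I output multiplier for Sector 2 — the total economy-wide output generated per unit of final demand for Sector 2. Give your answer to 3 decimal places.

m_2 = 1.789

I − A =
  [   0.90    -0.20]
  [  -0.30     0.75]
det(I−A) = (0.90)(0.75) − (-0.20)(-0.30) = 0.6150
adj(I−A) = [[0.75, 0.20], [0.30, 0.90]]
(I − A)⁻¹ = adj(I−A) / det(I−A) ≈
  [   1.2195     0.3252]
  [   0.4878     1.4634]
The output multiplier for sector j is the column-j sum of the Leontief inverse (I − A)⁻¹ = adj(I−A) / det(I−A).
Column 2 of adj(I−A): (0.20, 0.90); det(I−A) = 0.6150.
m_2 = (0.20 + 0.90) / 0.6150 = 1.10 / 0.6150 ≈ 1.789.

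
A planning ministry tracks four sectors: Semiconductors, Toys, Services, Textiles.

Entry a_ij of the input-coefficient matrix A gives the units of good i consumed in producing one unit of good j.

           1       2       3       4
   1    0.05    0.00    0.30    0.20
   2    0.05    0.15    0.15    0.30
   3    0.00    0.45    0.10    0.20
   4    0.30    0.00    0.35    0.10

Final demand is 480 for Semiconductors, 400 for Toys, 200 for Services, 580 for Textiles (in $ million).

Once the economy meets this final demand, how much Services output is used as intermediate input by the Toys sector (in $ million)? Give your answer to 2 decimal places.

I − A =
  [   0.95     0.00    -0.30    -0.20]
  [  -0.05     0.85    -0.15    -0.30]
  [   0.00    -0.45     0.90    -0.20]
  [  -0.30     0.00    -0.35     0.90]
Compute the cofactors C_ij = (−1)^(i+j)·(3×3 minor ij) of I−A; the adjugate is their transpose:
adj(I−A) = Cᵀ =
  [ 0.521000   0.153000   0.289000   0.231000]
  [ 0.127000   0.631000   0.263000   0.297000]
  [ 0.111750   0.357750   0.675750   0.294250]
  [ 0.217125   0.190125   0.359125   0.655875]
det(I−A) = Σ_j (I−A)_1j·C_1j = (0.95)(0.521000) + (0.00)(0.127000) + (-0.30)(0.111750) + (-0.20)(0.217125) = 0.4180
(I − A)⁻¹ = adj(I−A) / det(I−A) ≈
  [   1.2464     0.3660     0.6914     0.5526]
  [   0.3038     1.5096     0.6292     0.7105]
  [   0.2673     0.8559     1.6166     0.7039]
  [   0.5194     0.4548     0.8592     1.5691]
First solve x = (I − A)⁻¹ d = adj(I−A)·d / det(I−A); in particular x_2 = (0.127000·480 + 0.631000·400 + 0.263000·200 + 0.297000·580) / 0.4180 = 538.22 / 0.4180 ≈ 1287.6077.
Intermediate flow from 3 to 2: z_32 = a_32 · x_2 = 0.45 × 538.22 / 0.4180 = 242.199 / 0.4180 ≈ 579.42.

z_32 = 579.42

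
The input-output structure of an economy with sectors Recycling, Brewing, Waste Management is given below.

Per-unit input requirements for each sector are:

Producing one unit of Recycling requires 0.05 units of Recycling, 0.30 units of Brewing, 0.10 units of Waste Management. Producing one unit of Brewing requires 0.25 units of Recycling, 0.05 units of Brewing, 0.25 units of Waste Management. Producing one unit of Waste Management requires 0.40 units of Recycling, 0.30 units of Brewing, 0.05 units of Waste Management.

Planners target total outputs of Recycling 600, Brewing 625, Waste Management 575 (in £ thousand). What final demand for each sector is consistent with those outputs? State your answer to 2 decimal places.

d_R = 183.75, d_B = 241.25, d_W = 330.00

I − A =
  [   0.95    -0.25    -0.40]
  [  -0.30     0.95    -0.30]
  [  -0.10    -0.25     0.95]
d = (I − A) x:
  d_R = (+0.95)·600 + (-0.25)·625 + (-0.40)·575 = 183.75
  d_B = (-0.30)·600 + (+0.95)·625 + (-0.30)·575 = 241.25
  d_W = (-0.10)·600 + (-0.25)·625 + (+0.95)·575 = 330.00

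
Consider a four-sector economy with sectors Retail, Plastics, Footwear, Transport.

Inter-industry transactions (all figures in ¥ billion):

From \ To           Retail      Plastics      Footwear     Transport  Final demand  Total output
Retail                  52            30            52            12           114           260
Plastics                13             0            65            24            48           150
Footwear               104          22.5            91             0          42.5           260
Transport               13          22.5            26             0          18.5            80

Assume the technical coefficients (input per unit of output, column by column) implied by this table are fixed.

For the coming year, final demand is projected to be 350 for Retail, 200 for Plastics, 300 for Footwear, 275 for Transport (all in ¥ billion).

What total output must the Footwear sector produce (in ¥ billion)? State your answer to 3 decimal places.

Technical coefficients a_ij = z_ij / X_j:
  a_11 = 52/260 = 0.20, a_21 = 13/260 = 0.05, a_31 = 104/260 = 0.40, a_41 = 13/260 = 0.05
  a_12 = 30/150 = 0.20, a_22 = 0/150 = 0.00, a_32 = 22.5/150 = 0.15, a_42 = 22.5/150 = 0.15
  a_13 = 52/260 = 0.20, a_23 = 65/260 = 0.25, a_33 = 91/260 = 0.35, a_43 = 26/260 = 0.10
  a_14 = 12/80 = 0.15, a_24 = 24/80 = 0.30, a_34 = 0/80 = 0.00, a_44 = 0/80 = 0.00
I − A =
  [   0.80    -0.20    -0.20    -0.15]
  [  -0.05     1.00    -0.25    -0.30]
  [  -0.40    -0.15     0.65     0.00]
  [  -0.05    -0.15    -0.10     1.00]
Compute the cofactors C_ij = (−1)^(i+j)·(3×3 minor ij) of I−A; the adjugate is their transpose:
adj(I−A) = Cᵀ =
  [ 0.578750   0.176875   0.267625   0.139875]
  [ 0.154250   0.429125   0.235875   0.151875]
  [ 0.391750   0.207875   0.742375   0.121125]
  [ 0.091250   0.094000   0.123000   0.382000]
det(I−A) = Σ_j (I−A)_1j·C_1j = (0.80)(0.578750) + (-0.20)(0.154250) + (-0.20)(0.391750) + (-0.15)(0.091250) = 0.3401125
(I − A)⁻¹ = adj(I−A) / det(I−A) ≈
  [   1.7016     0.5200     0.7869     0.4113]
  [   0.4535     1.2617     0.6935     0.4465]
  [   1.1518     0.6112     2.1827     0.3561]
  [   0.2683     0.2764     0.3616     1.1232]
x = (I − A)⁻¹ d = adj(I−A)·d / det(I−A), with det(I−A) = 0.3401125:
  x_1 = (0.578750·350 + 0.176875·200 + 0.267625·300 + 0.139875·275) / 0.3401125 = 356.690625 / 0.3401125 ≈ 1048.743
  x_2 = (0.154250·350 + 0.429125·200 + 0.235875·300 + 0.151875·275) / 0.3401125 = 252.340625 / 0.3401125 ≈ 741.933
  x_3 = (0.391750·350 + 0.207875·200 + 0.742375·300 + 0.121125·275) / 0.3401125 = 434.709375 / 0.3401125 ≈ 1278.134
  x_4 = (0.091250·350 + 0.094000·200 + 0.123000·300 + 0.382000·275) / 0.3401125 = 192.6875 / 0.3401125 ≈ 566.540

x_3 = 1278.134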